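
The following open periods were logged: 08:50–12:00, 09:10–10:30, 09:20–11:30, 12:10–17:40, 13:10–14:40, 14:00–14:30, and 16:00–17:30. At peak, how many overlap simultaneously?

3

Walk the sorted start/end points keeping a running depth.
The depth first hits 3 at 09:20.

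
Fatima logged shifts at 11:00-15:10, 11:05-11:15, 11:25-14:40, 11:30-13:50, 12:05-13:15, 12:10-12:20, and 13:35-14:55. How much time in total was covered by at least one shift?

4 h 10 min

Merged: 11:00-15:10.
Length: 4 h 10 min.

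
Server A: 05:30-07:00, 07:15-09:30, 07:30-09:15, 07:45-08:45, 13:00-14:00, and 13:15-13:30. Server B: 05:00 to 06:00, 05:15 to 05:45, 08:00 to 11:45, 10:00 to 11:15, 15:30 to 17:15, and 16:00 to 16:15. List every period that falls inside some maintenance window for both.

A, merged: 05:30-07:00, 07:15-09:30, 13:00-14:00.
B, merged: 05:00-06:00, 08:00-11:45, 15:30-17:15.
05:30-07:00 meets the second set on 05:30-06:00.
07:15-09:30 meets the second set on 08:00-09:30.
13:00-14:00: no overlap with the second set.

05:30-06:00, 08:00-09:30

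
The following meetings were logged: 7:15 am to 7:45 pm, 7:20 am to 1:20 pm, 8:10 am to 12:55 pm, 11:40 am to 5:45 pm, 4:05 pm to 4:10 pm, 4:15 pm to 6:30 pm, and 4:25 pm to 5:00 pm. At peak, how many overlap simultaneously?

Sweep endpoints in order; track running count of active intervals.
Peak of 4 reached at 11:40 am.

4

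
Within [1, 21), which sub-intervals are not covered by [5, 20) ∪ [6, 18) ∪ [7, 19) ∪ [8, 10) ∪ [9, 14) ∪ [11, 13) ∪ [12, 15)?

After merging, the occupied span is [5, 20).
Complement within [1, 21): [1, 5), [20, 21).

[1, 5) ∪ [20, 21)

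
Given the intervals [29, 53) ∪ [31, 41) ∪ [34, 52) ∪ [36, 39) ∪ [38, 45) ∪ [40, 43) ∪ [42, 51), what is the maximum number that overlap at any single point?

Sweep endpoints in order; track running count of active intervals.
Peak of 5 reached at 38.

5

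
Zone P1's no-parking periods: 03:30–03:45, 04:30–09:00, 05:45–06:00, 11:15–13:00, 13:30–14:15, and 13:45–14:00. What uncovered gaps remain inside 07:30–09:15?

09:00–09:15

Covered (merged): 03:30–03:45, 04:30–09:00, 11:15–13:00, 13:30–14:15.
Gaps within 07:30–09:15: 09:00–09:15.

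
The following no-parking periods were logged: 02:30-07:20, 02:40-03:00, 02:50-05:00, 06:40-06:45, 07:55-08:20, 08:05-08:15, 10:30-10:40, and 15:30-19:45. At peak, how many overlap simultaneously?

3

Walk the sorted start/end points keeping a running depth.
The depth first hits 3 at 02:50.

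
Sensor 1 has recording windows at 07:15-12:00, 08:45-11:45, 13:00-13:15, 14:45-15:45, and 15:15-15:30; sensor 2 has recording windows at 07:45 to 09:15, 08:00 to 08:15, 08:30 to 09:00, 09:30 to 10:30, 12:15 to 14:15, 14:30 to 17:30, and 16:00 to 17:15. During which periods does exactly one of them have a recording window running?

A, merged: 07:15–12:00, 13:00–13:15, 14:45–15:45.
B, merged: 07:45–09:15, 09:30–10:30, 12:15–14:15, 14:30–17:30.
Only in the first: 07:15–07:45, 09:15–09:30, 10:30–12:00.
Only in the second: 12:15–13:00, 13:15–14:15, 14:30–14:45, 15:45–17:30.
Together these are the periods covered by exactly one.

07:15–07:45, 09:15–09:30, 10:30–12:00, 12:15–13:00, 13:15–14:15, 14:30–14:45, 15:45–17:30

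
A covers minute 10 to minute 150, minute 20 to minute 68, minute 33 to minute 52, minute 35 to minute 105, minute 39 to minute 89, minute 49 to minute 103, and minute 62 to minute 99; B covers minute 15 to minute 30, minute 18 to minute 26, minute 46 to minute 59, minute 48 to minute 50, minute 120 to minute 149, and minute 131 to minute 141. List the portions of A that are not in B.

A, merged: minute 10 to minute 150.
B, merged: minute 15 to minute 30, minute 46 to minute 59, minute 120 to minute 149.
minute 10 to minute 150 \ B = minute 10 to minute 15, minute 30 to minute 46, minute 59 to minute 120, minute 149 to minute 150.

minute 10 to minute 15, minute 30 to minute 46, minute 59 to minute 120, minute 149 to minute 150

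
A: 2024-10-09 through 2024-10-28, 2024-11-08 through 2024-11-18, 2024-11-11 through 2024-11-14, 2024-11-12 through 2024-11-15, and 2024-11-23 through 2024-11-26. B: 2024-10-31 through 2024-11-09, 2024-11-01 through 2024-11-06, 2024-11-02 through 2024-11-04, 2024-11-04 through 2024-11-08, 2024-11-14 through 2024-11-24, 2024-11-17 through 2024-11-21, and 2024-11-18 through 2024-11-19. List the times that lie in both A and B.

2024-11-08 through 2024-11-09, 2024-11-14 through 2024-11-18, 2024-11-23 through 2024-11-24

Merge the first list: 2024-10-09 through 2024-10-28, 2024-11-08 through 2024-11-18, 2024-11-23 through 2024-11-26.
Merge the second list: 2024-10-31 through 2024-11-09, 2024-11-14 through 2024-11-24.
2024-10-09 through 2024-10-28 meets no B interval.
2024-11-08 through 2024-11-18 ∩ B → 2024-11-08 through 2024-11-09, 2024-11-14 through 2024-11-18.
2024-11-23 through 2024-11-26 ∩ B → 2024-11-23 through 2024-11-24.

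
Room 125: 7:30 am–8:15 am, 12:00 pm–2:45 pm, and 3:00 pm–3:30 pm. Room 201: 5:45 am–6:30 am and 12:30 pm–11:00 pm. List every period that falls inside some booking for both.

7:30 am–8:15 am falls entirely outside B.
12:00 pm–2:45 pm overlaps B on 12:30 pm–2:45 pm.
3:00 pm–3:30 pm overlaps B on 3:00 pm–3:30 pm.

12:30 pm–2:45 pm, 3:00 pm–3:30 pm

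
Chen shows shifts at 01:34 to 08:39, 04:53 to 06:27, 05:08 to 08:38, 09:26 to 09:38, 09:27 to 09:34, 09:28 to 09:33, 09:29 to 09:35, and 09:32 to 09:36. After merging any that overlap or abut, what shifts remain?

01:34-08:39, 09:26-09:38

04:53-06:27 overlaps/touches 01:34-08:39 → extend to 01:34-08:39.
05:08-08:38 overlaps/touches 01:34-08:39 → extend to 01:34-08:39.
09:26-09:38 is disjoint → start new block.
09:27-09:34 overlaps/touches 09:26-09:38 → extend to 09:26-09:38.
09:28-09:33 overlaps/touches 09:26-09:38 → extend to 09:26-09:38.
09:29-09:35 overlaps/touches 09:26-09:38 → extend to 09:26-09:38.
09:32-09:36 overlaps/touches 09:26-09:38 → extend to 09:26-09:38.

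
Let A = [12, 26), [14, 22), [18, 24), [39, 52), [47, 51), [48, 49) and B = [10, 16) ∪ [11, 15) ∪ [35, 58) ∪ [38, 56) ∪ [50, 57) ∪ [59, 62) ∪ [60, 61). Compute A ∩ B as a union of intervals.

[12, 16) ∪ [39, 52)

A, merged: [12, 26), [39, 52).
B, merged: [10, 16), [35, 58), [59, 62).
[12, 26) ∩ B → [12, 16).
[39, 52) ∩ B → [39, 52).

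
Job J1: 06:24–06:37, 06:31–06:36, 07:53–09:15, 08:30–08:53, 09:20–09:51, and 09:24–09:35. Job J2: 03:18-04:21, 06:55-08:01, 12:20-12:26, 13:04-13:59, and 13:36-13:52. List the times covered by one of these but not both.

03:18-04:21, 06:24-06:37, 06:55-07:53, 08:01-09:15, 09:20-09:51, 12:20-12:26, 13:04-13:59

A, merged: 06:24-06:37, 07:53-09:15, 09:20-09:51.
B, merged: 03:18-04:21, 06:55-08:01, 12:20-12:26, 13:04-13:59.
Only in the first: 06:24-06:37, 08:01-09:15, 09:20-09:51.
Only in the second: 03:18-04:21, 06:55-07:53, 12:20-12:26, 13:04-13:59.
Together these are the periods covered by exactly one.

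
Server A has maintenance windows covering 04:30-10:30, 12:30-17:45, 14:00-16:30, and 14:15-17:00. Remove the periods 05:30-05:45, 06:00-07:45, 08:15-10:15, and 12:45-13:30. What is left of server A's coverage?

First set merges to 04:30–10:30, 12:30–17:45.
04:30–10:30 minus B → 04:30–05:30, 05:45–06:00, 07:45–08:15, 10:15–10:30.
12:30–17:45 minus B → 12:30–12:45, 13:30–17:45.

04:30–05:30, 05:45–06:00, 07:45–08:15, 10:15–10:30, 12:30–12:45, 13:30–17:45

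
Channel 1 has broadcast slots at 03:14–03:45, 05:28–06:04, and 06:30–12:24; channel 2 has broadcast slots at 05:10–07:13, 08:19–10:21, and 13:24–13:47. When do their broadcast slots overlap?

03:14-03:45: no overlap with the second set.
05:28-06:04 meets the second set on 05:28-06:04.
06:30-12:24 meets the second set on 06:30-07:13, 08:19-10:21.

05:28-06:04, 06:30-07:13, 08:19-10:21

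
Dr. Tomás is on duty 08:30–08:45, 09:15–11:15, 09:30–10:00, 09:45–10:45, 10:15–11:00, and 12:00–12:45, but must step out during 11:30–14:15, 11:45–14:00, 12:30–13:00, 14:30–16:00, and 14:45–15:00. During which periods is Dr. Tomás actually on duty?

Merge the first list: 08:30–08:45, 09:15–11:15, 12:00–12:45.
Merge the second list: 11:30–14:15, 14:30–16:00.
08:30–08:45: no B overlap → unchanged.
09:15–11:15: no B overlap → unchanged.
12:00–12:45: fully covered by B → removed.

08:30–08:45, 09:15–11:15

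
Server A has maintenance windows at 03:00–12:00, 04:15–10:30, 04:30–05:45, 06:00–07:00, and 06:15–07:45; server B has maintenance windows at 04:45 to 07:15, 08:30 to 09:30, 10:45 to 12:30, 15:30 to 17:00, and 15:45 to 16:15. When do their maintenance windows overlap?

A, merged: 03:00-12:00.
B, merged: 04:45-07:15, 08:30-09:30, 10:45-12:30, 15:30-17:00.
03:00-12:00 overlaps B on 04:45-07:15, 08:30-09:30, 10:45-12:00.

04:45-07:15, 08:30-09:30, 10:45-12:00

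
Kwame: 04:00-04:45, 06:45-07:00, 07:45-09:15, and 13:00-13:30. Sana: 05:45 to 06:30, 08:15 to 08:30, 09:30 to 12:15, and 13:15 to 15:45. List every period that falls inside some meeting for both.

04:00-04:45 meets no B interval.
06:45-07:00 meets no B interval.
07:45-09:15 ∩ B → 08:15-08:30.
13:00-13:30 ∩ B → 13:15-13:30.

08:15-08:30, 13:15-13:30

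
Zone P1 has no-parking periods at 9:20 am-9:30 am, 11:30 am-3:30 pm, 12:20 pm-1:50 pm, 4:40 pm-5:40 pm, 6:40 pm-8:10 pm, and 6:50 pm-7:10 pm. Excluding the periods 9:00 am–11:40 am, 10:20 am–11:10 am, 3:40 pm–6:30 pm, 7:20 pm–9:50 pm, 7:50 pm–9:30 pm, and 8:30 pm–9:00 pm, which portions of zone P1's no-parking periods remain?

11:40 am–3:30 pm, 6:40 pm–7:20 pm

A, merged: 9:20 am–9:30 am, 11:30 am–3:30 pm, 4:40 pm–5:40 pm, 6:40 pm–8:10 pm.
B, merged: 9:00 am–11:40 am, 3:40 pm–6:30 pm, 7:20 pm–9:50 pm.
9:20 am–9:30 am: fully covered by B → removed.
11:30 am–3:30 pm minus B → 11:40 am–3:30 pm.
4:40 pm–5:40 pm: fully covered by B → removed.
6:40 pm–8:10 pm minus B → 6:40 pm–7:20 pm.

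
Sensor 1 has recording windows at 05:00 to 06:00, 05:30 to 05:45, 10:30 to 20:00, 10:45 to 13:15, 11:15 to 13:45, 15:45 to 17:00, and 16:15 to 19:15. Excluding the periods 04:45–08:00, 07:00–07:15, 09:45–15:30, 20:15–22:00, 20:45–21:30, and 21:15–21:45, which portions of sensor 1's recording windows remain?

15:30–20:00

Merge the first list: 05:00–06:00, 10:30–20:00.
Merge the second list: 04:45–08:00, 09:45–15:30, 20:15–22:00.
05:00–06:00 lies entirely inside B → drops out.
10:30–20:00 with B removed leaves 15:30–20:00.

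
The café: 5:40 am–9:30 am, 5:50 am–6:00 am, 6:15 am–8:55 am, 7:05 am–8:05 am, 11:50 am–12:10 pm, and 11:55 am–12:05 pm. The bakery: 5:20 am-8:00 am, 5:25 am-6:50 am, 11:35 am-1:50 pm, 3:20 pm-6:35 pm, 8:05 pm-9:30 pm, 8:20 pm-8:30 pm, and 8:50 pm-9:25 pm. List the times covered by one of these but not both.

First set merges to 5:40 am-9:30 am, 11:50 am-12:10 pm.
Second set merges to 5:20 am-8:00 am, 11:35 am-1:50 pm, 3:20 pm-6:35 pm, 8:05 pm-9:30 pm.
Only in the first: 8:00 am-9:30 am.
Only in the second: 5:20 am-5:40 am, 11:35 am-11:50 am, 12:10 pm-1:50 pm, 3:20 pm-6:35 pm, 8:05 pm-9:30 pm.
Together these are the periods covered by exactly one.

5:20 am-5:40 am, 8:00 am-9:30 am, 11:35 am-11:50 am, 12:10 pm-1:50 pm, 3:20 pm-6:35 pm, 8:05 pm-9:30 pm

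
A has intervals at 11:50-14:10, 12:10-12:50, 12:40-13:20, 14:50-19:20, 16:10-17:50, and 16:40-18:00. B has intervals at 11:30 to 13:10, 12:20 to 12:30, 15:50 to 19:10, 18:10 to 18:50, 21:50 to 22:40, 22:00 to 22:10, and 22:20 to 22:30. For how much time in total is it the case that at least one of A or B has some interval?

Merge the first list: 11:50–14:10, 14:50–19:20.
Merge the second list: 11:30–13:10, 15:50–19:10, 21:50–22:40.
A ∪ B = 11:30–14:10, 14:50–19:20, 21:50–22:40.
Total: 2 h 40 min + 4 h 30 min + 50 min = 8 h.

8 h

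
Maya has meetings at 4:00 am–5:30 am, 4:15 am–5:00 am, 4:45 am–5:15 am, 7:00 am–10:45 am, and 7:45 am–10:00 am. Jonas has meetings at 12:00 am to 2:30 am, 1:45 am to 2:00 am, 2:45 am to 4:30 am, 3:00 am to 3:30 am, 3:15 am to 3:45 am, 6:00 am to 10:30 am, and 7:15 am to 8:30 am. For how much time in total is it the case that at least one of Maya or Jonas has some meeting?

Merge the first list: 4:00 am–5:30 am, 7:00 am–10:45 am.
Merge the second list: 12:00 am–2:30 am, 2:45 am–4:30 am, 6:00 am–10:30 am.
A ∪ B = 12:00 am–2:30 am, 2:45 am–5:30 am, 6:00 am–10:45 am.
Total: 2 h 30 min + 2 h 45 min + 4 h 45 min = 10 h.

10 h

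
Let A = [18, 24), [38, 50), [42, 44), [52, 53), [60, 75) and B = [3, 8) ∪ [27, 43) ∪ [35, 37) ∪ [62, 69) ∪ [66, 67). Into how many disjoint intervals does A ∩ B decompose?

A, merged: [18, 24), [38, 50), [52, 53), [60, 75).
B, merged: [3, 8), [27, 43), [62, 69).
A ∩ B = [38, 43), [62, 69).
That is 2 disjoint pieces.

2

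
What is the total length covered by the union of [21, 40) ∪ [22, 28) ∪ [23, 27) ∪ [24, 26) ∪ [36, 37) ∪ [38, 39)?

Merged: [21, 40).
Length: 19.

19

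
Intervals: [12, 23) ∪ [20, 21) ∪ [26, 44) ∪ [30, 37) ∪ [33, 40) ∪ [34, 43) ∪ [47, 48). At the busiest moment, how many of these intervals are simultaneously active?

4

At 34, 4 of the intervals are simultaneously active.
No point has more.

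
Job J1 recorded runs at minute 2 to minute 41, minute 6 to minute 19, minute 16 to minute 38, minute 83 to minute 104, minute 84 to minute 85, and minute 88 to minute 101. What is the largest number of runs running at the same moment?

Sweep endpoints in order; track running count of active intervals.
Peak of 3 reached at minute 16.

3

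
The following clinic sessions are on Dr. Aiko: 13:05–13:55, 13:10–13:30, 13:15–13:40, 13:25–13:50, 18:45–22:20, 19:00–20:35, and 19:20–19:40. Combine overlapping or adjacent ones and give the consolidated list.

13:05-13:55, 18:45-22:20

13:10-13:30 overlaps/touches 13:05-13:55 → extend to 13:05-13:55.
13:15-13:40 overlaps/touches 13:05-13:55 → extend to 13:05-13:55.
13:25-13:50 overlaps/touches 13:05-13:55 → extend to 13:05-13:55.
18:45-22:20 is disjoint → start new block.
19:00-20:35 overlaps/touches 18:45-22:20 → extend to 18:45-22:20.
19:20-19:40 overlaps/touches 18:45-22:20 → extend to 18:45-22:20.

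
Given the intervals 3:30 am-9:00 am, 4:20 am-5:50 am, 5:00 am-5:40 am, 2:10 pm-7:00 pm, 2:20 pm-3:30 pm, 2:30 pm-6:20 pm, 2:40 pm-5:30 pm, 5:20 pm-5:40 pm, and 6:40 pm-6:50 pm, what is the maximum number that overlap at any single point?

4

At 2:40 pm, 4 of the intervals are simultaneously active.
No point has more.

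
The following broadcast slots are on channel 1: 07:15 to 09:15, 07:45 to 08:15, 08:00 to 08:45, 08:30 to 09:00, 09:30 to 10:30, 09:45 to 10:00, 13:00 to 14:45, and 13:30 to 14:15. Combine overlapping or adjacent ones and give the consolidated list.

07:15–09:15, 09:30–10:30, 13:00–14:45

07:45–08:15 overlaps/touches 07:15–09:15 → extend to 07:15–09:15.
08:00–08:45 overlaps/touches 07:15–09:15 → extend to 07:15–09:15.
08:30–09:00 overlaps/touches 07:15–09:15 → extend to 07:15–09:15.
09:30–10:30 is disjoint → start new block.
09:45–10:00 overlaps/touches 09:30–10:30 → extend to 09:30–10:30.
13:00–14:45 is disjoint → start new block.
13:30–14:15 overlaps/touches 13:00–14:45 → extend to 13:00–14:45.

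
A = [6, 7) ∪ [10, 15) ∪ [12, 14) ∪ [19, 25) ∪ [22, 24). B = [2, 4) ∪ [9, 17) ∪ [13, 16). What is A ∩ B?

[10, 15)

First set merges to [6, 7), [10, 15), [19, 25).
Second set merges to [2, 4), [9, 17).
[6, 7) meets no B interval.
[10, 15) ∩ B → [10, 15).
[19, 25) meets no B interval.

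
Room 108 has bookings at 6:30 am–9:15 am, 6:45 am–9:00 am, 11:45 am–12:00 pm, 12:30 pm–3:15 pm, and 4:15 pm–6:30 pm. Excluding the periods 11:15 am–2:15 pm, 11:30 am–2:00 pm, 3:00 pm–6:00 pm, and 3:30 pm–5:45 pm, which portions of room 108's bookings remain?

A, merged: 6:30 am–9:15 am, 11:45 am–12:00 pm, 12:30 pm–3:15 pm, 4:15 pm–6:30 pm.
B, merged: 11:15 am–2:15 pm, 3:00 pm–6:00 pm.
6:30 am–9:15 am: nothing removed.
11:45 am–12:00 pm: entirely removed.
12:30 pm–3:15 pm \ B = 2:15 pm–3:00 pm.
4:15 pm–6:30 pm \ B = 6:00 pm–6:30 pm.

6:30 am–9:15 am, 2:15 pm–3:00 pm, 6:00 pm–6:30 pm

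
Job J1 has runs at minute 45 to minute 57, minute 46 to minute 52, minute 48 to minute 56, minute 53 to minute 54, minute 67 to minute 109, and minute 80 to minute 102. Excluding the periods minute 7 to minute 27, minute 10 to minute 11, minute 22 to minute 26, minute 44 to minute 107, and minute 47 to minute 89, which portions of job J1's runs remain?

A, merged: minute 45 to minute 57, minute 67 to minute 109.
B, merged: minute 7 to minute 27, minute 44 to minute 107.
minute 45 to minute 57: fully covered by B → removed.
minute 67 to minute 109 minus B → minute 107 to minute 109.

minute 107 to minute 109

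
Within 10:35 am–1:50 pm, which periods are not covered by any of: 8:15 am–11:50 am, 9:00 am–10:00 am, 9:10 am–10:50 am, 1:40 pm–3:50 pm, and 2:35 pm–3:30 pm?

11:50 am–1:40 pm

The merged coverage is 8:15 am–11:50 am, 1:40 pm–3:50 pm.
Gaps within 10:35 am–1:50 pm: 11:50 am–1:40 pm.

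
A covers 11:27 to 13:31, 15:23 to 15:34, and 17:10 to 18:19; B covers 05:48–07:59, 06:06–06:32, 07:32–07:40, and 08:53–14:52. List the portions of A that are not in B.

15:23-15:34, 17:10-18:19

Second set merges to 05:48-07:59, 08:53-14:52.
11:27-13:31: entirely removed.
15:23-15:34: nothing removed.
17:10-18:19: nothing removed.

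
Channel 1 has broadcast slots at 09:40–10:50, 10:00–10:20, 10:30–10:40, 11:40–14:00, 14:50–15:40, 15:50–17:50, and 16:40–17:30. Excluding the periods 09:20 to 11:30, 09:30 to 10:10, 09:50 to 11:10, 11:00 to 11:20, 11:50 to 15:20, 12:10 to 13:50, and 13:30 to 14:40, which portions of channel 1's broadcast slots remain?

11:40-11:50, 15:20-15:40, 15:50-17:50

Merge the first list: 09:40-10:50, 11:40-14:00, 14:50-15:40, 15:50-17:50.
Merge the second list: 09:20-11:30, 11:50-15:20.
09:40-10:50: entirely removed.
11:40-14:00 \ B = 11:40-11:50.
14:50-15:40 \ B = 15:20-15:40.
15:50-17:50: nothing removed.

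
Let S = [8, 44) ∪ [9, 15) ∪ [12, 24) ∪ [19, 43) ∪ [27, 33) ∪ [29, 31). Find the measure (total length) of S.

36

Merged: [8, 44).
Length: 36.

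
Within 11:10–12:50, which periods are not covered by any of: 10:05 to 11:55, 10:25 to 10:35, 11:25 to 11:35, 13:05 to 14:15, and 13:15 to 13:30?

The merged coverage is 10:05–11:55, 13:05–14:15.
Gaps within 11:10–12:50: 11:55–12:50.

11:55–12:50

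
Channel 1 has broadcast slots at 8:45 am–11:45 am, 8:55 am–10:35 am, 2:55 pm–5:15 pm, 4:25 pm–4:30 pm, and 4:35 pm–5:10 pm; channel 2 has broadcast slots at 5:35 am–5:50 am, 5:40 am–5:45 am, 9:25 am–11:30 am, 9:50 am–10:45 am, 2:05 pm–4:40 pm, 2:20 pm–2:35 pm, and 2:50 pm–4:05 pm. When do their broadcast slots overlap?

First set merges to 8:45 am–11:45 am, 2:55 pm–5:15 pm.
Second set merges to 5:35 am–5:50 am, 9:25 am–11:30 am, 2:05 pm–4:40 pm.
8:45 am–11:45 am meets the second set on 9:25 am–11:30 am.
2:55 pm–5:15 pm meets the second set on 2:55 pm–4:40 pm.

9:25 am–11:30 am, 2:55 pm–4:40 pm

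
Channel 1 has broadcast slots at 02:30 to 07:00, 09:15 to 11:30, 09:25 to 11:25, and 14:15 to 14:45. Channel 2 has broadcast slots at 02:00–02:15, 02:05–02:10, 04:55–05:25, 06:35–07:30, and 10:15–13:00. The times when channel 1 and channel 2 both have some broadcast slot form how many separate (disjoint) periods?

Merge the first list: 02:30–07:00, 09:15–11:30, 14:15–14:45.
Merge the second list: 02:00–02:15, 04:55–05:25, 06:35–07:30, 10:15–13:00.
A ∩ B = 04:55–05:25, 06:35–07:00, 10:15–11:30.
That is 3 disjoint pieces.

3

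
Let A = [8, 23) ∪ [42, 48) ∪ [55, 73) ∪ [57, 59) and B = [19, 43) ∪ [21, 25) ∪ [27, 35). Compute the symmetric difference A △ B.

[8, 19) ∪ [23, 42) ∪ [43, 48) ∪ [55, 73)

A, merged: [8, 23), [42, 48), [55, 73).
B, merged: [19, 43).
A but not B: [8, 19), [43, 48), [55, 73).
B but not A: [23, 42).
Combining gives A △ B.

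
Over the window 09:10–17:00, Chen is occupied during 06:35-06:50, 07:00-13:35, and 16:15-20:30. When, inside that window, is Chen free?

13:35-16:15

The merged coverage is 06:35-06:50, 07:00-13:35, 16:15-20:30.
Complement within 09:10-17:00: 13:35-16:15.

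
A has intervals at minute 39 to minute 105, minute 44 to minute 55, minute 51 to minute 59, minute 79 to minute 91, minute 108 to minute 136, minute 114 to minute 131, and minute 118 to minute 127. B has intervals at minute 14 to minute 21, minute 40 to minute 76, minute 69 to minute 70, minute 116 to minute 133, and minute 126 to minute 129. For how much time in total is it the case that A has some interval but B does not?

41 minutes

Merge the first list: minute 39 to minute 105, minute 108 to minute 136.
Merge the second list: minute 14 to minute 21, minute 40 to minute 76, minute 116 to minute 133.
A \ B = minute 39 to minute 40, minute 76 to minute 105, minute 108 to minute 116, minute 133 to minute 136.
Total: 1 minute + 29 minutes + 8 minutes + 3 minutes = 41 minutes.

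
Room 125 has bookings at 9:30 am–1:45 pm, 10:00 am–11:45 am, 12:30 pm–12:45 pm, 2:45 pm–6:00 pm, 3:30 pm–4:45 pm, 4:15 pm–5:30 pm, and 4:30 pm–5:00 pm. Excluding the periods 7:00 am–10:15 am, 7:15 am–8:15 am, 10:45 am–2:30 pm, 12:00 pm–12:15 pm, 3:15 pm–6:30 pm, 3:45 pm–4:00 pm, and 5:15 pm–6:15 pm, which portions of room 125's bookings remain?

A, merged: 9:30 am–1:45 pm, 2:45 pm–6:00 pm.
B, merged: 7:00 am–10:15 am, 10:45 am–2:30 pm, 3:15 pm–6:30 pm.
9:30 am–1:45 pm \ B = 10:15 am–10:45 am.
2:45 pm–6:00 pm \ B = 2:45 pm–3:15 pm.

10:15 am–10:45 am, 2:45 pm–3:15 pm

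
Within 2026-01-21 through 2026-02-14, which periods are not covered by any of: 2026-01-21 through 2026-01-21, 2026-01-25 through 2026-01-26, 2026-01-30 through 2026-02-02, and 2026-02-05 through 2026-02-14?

2026-01-22 through 2026-01-24, 2026-01-27 through 2026-01-29, 2026-02-03 through 2026-02-04

After merging, the occupied span is 2026-01-21 through 2026-01-21, 2026-01-25 through 2026-01-26, 2026-01-30 through 2026-02-02, 2026-02-05 through 2026-02-14.
Gaps within 2026-01-21 through 2026-02-14: 2026-01-22 through 2026-01-24, 2026-01-27 through 2026-01-29, 2026-02-03 through 2026-02-04.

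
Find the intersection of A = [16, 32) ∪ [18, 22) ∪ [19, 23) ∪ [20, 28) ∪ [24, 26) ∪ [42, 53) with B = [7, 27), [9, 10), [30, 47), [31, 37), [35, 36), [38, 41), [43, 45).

[16, 27) ∪ [30, 32) ∪ [42, 47)

Merge the first list: [16, 32), [42, 53).
Merge the second list: [7, 27), [30, 47).
[16, 32) meets the second set on [16, 27), [30, 32).
[42, 53) meets the second set on [42, 47).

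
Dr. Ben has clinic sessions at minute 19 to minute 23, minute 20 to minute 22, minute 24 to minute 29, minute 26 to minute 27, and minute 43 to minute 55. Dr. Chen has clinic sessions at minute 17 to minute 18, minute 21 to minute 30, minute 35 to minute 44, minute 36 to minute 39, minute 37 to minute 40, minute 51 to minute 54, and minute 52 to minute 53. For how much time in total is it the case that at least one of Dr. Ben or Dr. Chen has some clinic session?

First set merges to minute 19 to minute 23, minute 24 to minute 29, minute 43 to minute 55.
Second set merges to minute 17 to minute 18, minute 21 to minute 30, minute 35 to minute 44, minute 51 to minute 54.
A ∪ B = minute 17 to minute 18, minute 19 to minute 30, minute 35 to minute 55.
Total: 1 minute + 11 minutes + 20 minutes = 32 minutes.

32 minutes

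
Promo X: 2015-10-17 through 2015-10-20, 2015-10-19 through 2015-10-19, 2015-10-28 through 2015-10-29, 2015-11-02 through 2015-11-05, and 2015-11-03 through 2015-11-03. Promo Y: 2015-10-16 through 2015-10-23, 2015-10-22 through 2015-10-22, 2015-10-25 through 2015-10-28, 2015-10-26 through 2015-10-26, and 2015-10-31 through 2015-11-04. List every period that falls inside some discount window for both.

A, merged: 2015-10-17 through 2015-10-20, 2015-10-28 through 2015-10-29, 2015-11-02 through 2015-11-05.
B, merged: 2015-10-16 through 2015-10-23, 2015-10-25 through 2015-10-28, 2015-10-31 through 2015-11-04.
2015-10-17 through 2015-10-20 meets the second set on 2015-10-17 through 2015-10-20.
2015-10-28 through 2015-10-29 meets the second set on 2015-10-28 through 2015-10-28.
2015-11-02 through 2015-11-05 meets the second set on 2015-11-02 through 2015-11-04.

2015-10-17 through 2015-10-20, 2015-10-28 through 2015-10-28, 2015-11-02 through 2015-11-04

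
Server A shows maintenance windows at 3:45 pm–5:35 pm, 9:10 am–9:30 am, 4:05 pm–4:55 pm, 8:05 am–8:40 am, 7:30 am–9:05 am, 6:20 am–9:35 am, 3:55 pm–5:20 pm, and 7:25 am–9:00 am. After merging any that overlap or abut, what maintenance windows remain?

Sort by start: 6:20 am–9:35 am, 7:25 am–9:00 am, 7:30 am–9:05 am, 8:05 am–8:40 am, 9:10 am–9:30 am, 3:45 pm–5:35 pm, 3:55 pm–5:20 pm, 4:05 pm–4:55 pm.
7:25 am–9:00 am overlaps/touches 6:20 am–9:35 am → extend to 6:20 am–9:35 am.
7:30 am–9:05 am overlaps/touches 6:20 am–9:35 am → extend to 6:20 am–9:35 am.
8:05 am–8:40 am overlaps/touches 6:20 am–9:35 am → extend to 6:20 am–9:35 am.
9:10 am–9:30 am overlaps/touches 6:20 am–9:35 am → extend to 6:20 am–9:35 am.
3:45 pm–5:35 pm is disjoint → start new block.
3:55 pm–5:20 pm overlaps/touches 3:45 pm–5:35 pm → extend to 3:45 pm–5:35 pm.
4:05 pm–4:55 pm overlaps/touches 3:45 pm–5:35 pm → extend to 3:45 pm–5:35 pm.

6:20 am–9:35 am, 3:45 pm–5:35 pm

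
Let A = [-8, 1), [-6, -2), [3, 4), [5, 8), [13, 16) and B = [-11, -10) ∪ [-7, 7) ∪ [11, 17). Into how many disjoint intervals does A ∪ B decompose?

Merge the first list: [-8, 1), [3, 4), [5, 8), [13, 16).
A ∪ B = [-11, -10), [-8, 8), [11, 17).
That is 3 disjoint pieces.

3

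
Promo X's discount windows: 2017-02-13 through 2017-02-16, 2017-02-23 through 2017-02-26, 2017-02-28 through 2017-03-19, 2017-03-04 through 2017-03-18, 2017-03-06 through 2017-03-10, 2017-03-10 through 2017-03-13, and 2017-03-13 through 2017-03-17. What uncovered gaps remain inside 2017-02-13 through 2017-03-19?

The merged coverage is 2017-02-13 through 2017-02-16, 2017-02-23 through 2017-02-26, 2017-02-28 through 2017-03-19.
Gaps within 2017-02-13 through 2017-03-19: 2017-02-17 through 2017-02-22, 2017-02-27 through 2017-02-27.

2017-02-17 through 2017-02-22, 2017-02-27 through 2017-02-27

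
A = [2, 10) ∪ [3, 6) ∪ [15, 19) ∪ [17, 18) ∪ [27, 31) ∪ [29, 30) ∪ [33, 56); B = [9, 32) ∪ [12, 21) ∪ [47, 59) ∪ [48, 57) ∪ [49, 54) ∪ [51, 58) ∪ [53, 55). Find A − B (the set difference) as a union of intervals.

[2, 9) ∪ [33, 47)

A, merged: [2, 10), [15, 19), [27, 31), [33, 56).
B, merged: [9, 32), [47, 59).
[2, 10) with B removed leaves [2, 9).
[15, 19) lies entirely inside B → drops out.
[27, 31) lies entirely inside B → drops out.
[33, 56) with B removed leaves [33, 47).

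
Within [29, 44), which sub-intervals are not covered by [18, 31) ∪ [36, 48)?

[31, 36)

Covered (merged): [18, 31), [36, 48).
Gaps within [29, 44): [31, 36).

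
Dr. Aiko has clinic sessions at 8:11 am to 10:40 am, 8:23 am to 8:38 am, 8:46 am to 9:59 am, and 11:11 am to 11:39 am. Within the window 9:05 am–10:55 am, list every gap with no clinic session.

10:40 am–10:55 am

The merged coverage is 8:11 am–10:40 am, 11:11 am–11:39 am.
Uncovered inside 9:05 am–10:55 am: 10:40 am–10:55 am.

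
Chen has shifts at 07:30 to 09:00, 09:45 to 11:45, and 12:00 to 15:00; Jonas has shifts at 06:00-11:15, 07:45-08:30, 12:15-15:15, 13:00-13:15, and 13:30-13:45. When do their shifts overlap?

Second set merges to 06:00-11:15, 12:15-15:15.
07:30-09:00 overlaps B on 07:30-09:00.
09:45-11:45 overlaps B on 09:45-11:15.
12:00-15:00 overlaps B on 12:15-15:00.

07:30-09:00, 09:45-11:15, 12:15-15:00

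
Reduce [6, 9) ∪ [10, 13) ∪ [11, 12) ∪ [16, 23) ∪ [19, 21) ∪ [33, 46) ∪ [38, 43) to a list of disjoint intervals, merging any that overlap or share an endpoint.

[6, 9) ∪ [10, 13) ∪ [16, 23) ∪ [33, 46)

[10, 13) is disjoint → start new block.
[11, 12) overlaps/touches [10, 13) → extend to [10, 13).
[16, 23) is disjoint → start new block.
[19, 21) overlaps/touches [16, 23) → extend to [16, 23).
[33, 46) is disjoint → start new block.
[38, 43) overlaps/touches [33, 46) → extend to [33, 46).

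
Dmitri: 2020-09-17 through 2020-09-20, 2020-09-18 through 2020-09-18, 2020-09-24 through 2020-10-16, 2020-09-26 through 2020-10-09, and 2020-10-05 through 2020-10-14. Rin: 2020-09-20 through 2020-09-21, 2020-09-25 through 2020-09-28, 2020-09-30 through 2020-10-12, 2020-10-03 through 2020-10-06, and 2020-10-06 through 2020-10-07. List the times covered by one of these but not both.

Merge the first list: 2020-09-17 through 2020-09-20, 2020-09-24 through 2020-10-16.
Merge the second list: 2020-09-20 through 2020-09-21, 2020-09-25 through 2020-09-28, 2020-09-30 through 2020-10-12.
A \ B = 2020-09-17 through 2020-09-19, 2020-09-24 through 2020-09-24, 2020-09-29 through 2020-09-29, 2020-10-13 through 2020-10-16.
B \ A = 2020-09-21 through 2020-09-21.
Union of the two gives the symmetric difference.

2020-09-17 through 2020-09-19, 2020-09-21 through 2020-09-21, 2020-09-24 through 2020-09-24, 2020-09-29 through 2020-09-29, 2020-10-13 through 2020-10-16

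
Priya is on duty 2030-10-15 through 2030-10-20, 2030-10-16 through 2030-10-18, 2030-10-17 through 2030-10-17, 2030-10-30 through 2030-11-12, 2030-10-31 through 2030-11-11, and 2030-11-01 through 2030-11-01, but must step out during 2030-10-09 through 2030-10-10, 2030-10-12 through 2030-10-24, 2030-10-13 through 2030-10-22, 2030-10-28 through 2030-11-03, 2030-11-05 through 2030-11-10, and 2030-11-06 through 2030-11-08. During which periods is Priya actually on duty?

2030-11-04 through 2030-11-04, 2030-11-11 through 2030-11-12

A, merged: 2030-10-15 through 2030-10-20, 2030-10-30 through 2030-11-12.
B, merged: 2030-10-09 through 2030-10-10, 2030-10-12 through 2030-10-24, 2030-10-28 through 2030-11-03, 2030-11-05 through 2030-11-10.
2030-10-15 through 2030-10-20: entirely removed.
2030-10-30 through 2030-11-12 \ B = 2030-11-04 through 2030-11-04, 2030-11-11 through 2030-11-12.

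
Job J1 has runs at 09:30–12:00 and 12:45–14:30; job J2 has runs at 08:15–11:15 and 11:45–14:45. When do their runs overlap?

09:30-12:00 ∩ B → 09:30-11:15, 11:45-12:00.
12:45-14:30 ∩ B → 12:45-14:30.

09:30-11:15, 11:45-12:00, 12:45-14:30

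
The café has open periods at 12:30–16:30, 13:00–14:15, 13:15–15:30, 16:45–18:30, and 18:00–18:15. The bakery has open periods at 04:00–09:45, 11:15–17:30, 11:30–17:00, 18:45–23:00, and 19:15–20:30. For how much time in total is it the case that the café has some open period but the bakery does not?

First set merges to 12:30–16:30, 16:45–18:30.
Second set merges to 04:00–09:45, 11:15–17:30, 18:45–23:00.
A \ B = 17:30–18:30.
Total: 1 h.

1 h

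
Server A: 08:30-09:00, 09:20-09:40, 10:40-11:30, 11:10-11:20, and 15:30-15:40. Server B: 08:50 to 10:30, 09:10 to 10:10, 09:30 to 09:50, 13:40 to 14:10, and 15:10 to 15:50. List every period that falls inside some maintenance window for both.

A, merged: 08:30–09:00, 09:20–09:40, 10:40–11:30, 15:30–15:40.
B, merged: 08:50–10:30, 13:40–14:10, 15:10–15:50.
08:30–09:00 ∩ B → 08:50–09:00.
09:20–09:40 ∩ B → 09:20–09:40.
10:40–11:30 meets no B interval.
15:30–15:40 ∩ B → 15:30–15:40.

08:50–09:00, 09:20–09:40, 15:30–15:40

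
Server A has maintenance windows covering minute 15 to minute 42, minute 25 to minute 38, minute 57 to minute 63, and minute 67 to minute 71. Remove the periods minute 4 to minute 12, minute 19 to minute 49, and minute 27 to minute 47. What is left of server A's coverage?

A, merged: minute 15 to minute 42, minute 57 to minute 63, minute 67 to minute 71.
B, merged: minute 4 to minute 12, minute 19 to minute 49.
minute 15 to minute 42 minus B → minute 15 to minute 19.
minute 57 to minute 63: no B overlap → unchanged.
minute 67 to minute 71: no B overlap → unchanged.

minute 15 to minute 19, minute 57 to minute 63, minute 67 to minute 71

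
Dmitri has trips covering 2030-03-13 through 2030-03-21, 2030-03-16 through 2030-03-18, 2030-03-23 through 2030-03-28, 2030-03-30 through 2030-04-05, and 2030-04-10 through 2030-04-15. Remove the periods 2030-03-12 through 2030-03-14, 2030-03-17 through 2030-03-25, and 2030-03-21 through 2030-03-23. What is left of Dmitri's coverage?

2030-03-15 through 2030-03-16, 2030-03-26 through 2030-03-28, 2030-03-30 through 2030-04-05, 2030-04-10 through 2030-04-15

A, merged: 2030-03-13 through 2030-03-21, 2030-03-23 through 2030-03-28, 2030-03-30 through 2030-04-05, 2030-04-10 through 2030-04-15.
B, merged: 2030-03-12 through 2030-03-14, 2030-03-17 through 2030-03-25.
2030-03-13 through 2030-03-21 minus B → 2030-03-15 through 2030-03-16.
2030-03-23 through 2030-03-28 minus B → 2030-03-26 through 2030-03-28.
2030-03-30 through 2030-04-05: no B overlap → unchanged.
2030-04-10 through 2030-04-15: no B overlap → unchanged.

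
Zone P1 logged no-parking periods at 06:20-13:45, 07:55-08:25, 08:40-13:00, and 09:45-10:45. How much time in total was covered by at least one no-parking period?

7 h 25 min

Merged: 06:20–13:45.
Length: 7 h 25 min.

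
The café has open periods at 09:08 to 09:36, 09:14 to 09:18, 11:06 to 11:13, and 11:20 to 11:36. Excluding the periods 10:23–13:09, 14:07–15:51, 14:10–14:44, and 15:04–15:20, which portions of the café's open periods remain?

09:08-09:36

Merge the first list: 09:08-09:36, 11:06-11:13, 11:20-11:36.
Merge the second list: 10:23-13:09, 14:07-15:51.
09:08-09:36: no B overlap → unchanged.
11:06-11:13: fully covered by B → removed.
11:20-11:36: fully covered by B → removed.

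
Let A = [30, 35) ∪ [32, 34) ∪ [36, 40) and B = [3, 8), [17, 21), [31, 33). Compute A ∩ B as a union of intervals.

First set merges to [30, 35), [36, 40).
[30, 35) ∩ B → [31, 33).
[36, 40) meets no B interval.

[31, 33)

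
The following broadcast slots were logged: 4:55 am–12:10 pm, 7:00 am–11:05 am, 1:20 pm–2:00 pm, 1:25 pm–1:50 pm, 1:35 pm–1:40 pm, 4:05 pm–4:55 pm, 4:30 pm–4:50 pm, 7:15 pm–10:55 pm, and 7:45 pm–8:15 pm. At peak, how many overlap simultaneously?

Walk the sorted start/end points keeping a running depth.
The depth first hits 3 at 1:35 pm.

3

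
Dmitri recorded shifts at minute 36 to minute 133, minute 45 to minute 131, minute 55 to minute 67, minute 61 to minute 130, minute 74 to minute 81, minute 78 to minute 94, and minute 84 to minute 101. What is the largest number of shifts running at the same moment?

5

Sweep endpoints in order; track running count of active intervals.
Peak of 5 reached at minute 78.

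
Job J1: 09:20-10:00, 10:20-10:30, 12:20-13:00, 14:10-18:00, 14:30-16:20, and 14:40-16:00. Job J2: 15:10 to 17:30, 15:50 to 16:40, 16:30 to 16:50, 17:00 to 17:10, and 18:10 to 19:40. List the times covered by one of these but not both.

Merge the first list: 09:20–10:00, 10:20–10:30, 12:20–13:00, 14:10–18:00.
Merge the second list: 15:10–17:30, 18:10–19:40.
A \ B = 09:20–10:00, 10:20–10:30, 12:20–13:00, 14:10–15:10, 17:30–18:00.
B \ A = 18:10–19:40.
Union of the two gives the symmetric difference.

09:20–10:00, 10:20–10:30, 12:20–13:00, 14:10–15:10, 17:30–18:00, 18:10–19:40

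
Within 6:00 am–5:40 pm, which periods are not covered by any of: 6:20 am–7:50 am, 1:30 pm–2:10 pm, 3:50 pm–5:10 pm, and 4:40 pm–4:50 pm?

6:00 am-6:20 am, 7:50 am-1:30 pm, 2:10 pm-3:50 pm, 5:10 pm-5:40 pm

After merging, the occupied span is 6:20 am-7:50 am, 1:30 pm-2:10 pm, 3:50 pm-5:10 pm.
Uncovered inside 6:00 am-5:40 pm: 6:00 am-6:20 am, 7:50 am-1:30 pm, 2:10 pm-3:50 pm, 5:10 pm-5:40 pm.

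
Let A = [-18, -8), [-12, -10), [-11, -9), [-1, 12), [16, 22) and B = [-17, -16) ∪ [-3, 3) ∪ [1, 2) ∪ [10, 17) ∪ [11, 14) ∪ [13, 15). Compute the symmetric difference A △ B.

Merge the first list: [-18, -8), [-1, 12), [16, 22).
Merge the second list: [-17, -16), [-3, 3), [10, 17).
A \ B = [-18, -17), [-16, -8), [3, 10), [17, 22).
B \ A = [-3, -1), [12, 16).
Union of the two gives the symmetric difference.

[-18, -17) ∪ [-16, -8) ∪ [-3, -1) ∪ [3, 10) ∪ [12, 16) ∪ [17, 22)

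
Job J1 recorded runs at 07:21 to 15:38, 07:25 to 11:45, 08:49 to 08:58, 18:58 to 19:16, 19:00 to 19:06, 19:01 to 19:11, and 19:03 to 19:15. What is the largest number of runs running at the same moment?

4

Sweep endpoints in order; track running count of active intervals.
Peak of 4 reached at 19:03.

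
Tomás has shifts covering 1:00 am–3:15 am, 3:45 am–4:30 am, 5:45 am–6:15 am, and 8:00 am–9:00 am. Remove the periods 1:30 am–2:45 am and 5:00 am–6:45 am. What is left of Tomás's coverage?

1:00 am–1:30 am, 2:45 am–3:15 am, 3:45 am–4:30 am, 8:00 am–9:00 am

1:00 am–3:15 am minus B → 1:00 am–1:30 am, 2:45 am–3:15 am.
3:45 am–4:30 am: no B overlap → unchanged.
5:45 am–6:15 am: fully covered by B → removed.
8:00 am–9:00 am: no B overlap → unchanged.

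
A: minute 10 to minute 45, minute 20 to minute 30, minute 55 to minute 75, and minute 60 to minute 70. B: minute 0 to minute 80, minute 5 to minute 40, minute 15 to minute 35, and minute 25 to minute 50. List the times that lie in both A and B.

minute 10 to minute 45, minute 55 to minute 75

First set merges to minute 10 to minute 45, minute 55 to minute 75.
Second set merges to minute 0 to minute 80.
minute 10 to minute 45 meets the second set on minute 10 to minute 45.
minute 55 to minute 75 meets the second set on minute 55 to minute 75.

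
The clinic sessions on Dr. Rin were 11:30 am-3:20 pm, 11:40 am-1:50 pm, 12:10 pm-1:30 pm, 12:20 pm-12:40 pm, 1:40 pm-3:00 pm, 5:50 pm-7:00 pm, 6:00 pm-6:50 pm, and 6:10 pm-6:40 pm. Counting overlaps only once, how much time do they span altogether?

Merged: 11:30 am–3:20 pm, 5:50 pm–7:00 pm.
Lengths: 3 h 50 min + 1 h 10 min = 5 h.

5 h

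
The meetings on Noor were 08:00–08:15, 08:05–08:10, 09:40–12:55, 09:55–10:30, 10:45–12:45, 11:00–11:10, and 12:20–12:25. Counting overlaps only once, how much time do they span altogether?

3 h 30 min

Merged: 08:00–08:15, 09:40–12:55.
Lengths: 15 min + 3 h 15 min = 3 h 30 min.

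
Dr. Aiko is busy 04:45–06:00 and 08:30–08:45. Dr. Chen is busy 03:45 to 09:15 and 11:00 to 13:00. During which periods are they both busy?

04:45-06:00, 08:30-08:45

04:45-06:00 overlaps B on 04:45-06:00.
08:30-08:45 overlaps B on 08:30-08:45.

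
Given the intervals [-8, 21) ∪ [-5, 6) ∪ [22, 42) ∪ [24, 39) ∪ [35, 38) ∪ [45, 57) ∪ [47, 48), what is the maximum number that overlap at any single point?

3

Walk the sorted start/end points keeping a running depth.
The depth first hits 3 at 35.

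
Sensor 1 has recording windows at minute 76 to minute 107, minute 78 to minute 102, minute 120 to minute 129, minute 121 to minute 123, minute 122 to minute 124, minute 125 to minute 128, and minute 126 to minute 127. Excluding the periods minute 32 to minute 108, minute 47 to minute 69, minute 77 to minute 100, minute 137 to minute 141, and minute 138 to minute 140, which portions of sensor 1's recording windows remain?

minute 120 to minute 129

A, merged: minute 76 to minute 107, minute 120 to minute 129.
B, merged: minute 32 to minute 108, minute 137 to minute 141.
minute 76 to minute 107: entirely removed.
minute 120 to minute 129: nothing removed.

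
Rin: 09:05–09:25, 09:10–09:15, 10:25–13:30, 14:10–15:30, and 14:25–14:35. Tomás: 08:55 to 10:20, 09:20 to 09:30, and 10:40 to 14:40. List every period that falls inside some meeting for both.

09:05-09:25, 10:40-13:30, 14:10-14:40

First set merges to 09:05-09:25, 10:25-13:30, 14:10-15:30.
Second set merges to 08:55-10:20, 10:40-14:40.
09:05-09:25 ∩ B → 09:05-09:25.
10:25-13:30 ∩ B → 10:40-13:30.
14:10-15:30 ∩ B → 14:10-14:40.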